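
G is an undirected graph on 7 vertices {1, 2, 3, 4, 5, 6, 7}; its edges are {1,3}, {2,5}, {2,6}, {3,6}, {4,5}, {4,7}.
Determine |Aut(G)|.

2

The degree sequence is [1, 2, 2, 2, 2, 2, 1]; the two degree-1 vertices 1 and 7 are the ends of a path, so G = P_7. The only nontrivial automorphism of a path is the end-to-end reflection, so Aut(G) ≅ Z_2.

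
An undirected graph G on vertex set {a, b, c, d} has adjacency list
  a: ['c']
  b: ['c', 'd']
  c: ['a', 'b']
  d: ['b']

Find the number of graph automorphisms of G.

The degree sequence is [1, 2, 2, 1]; the two degree-1 vertices a and d are the ends of a path, so G = P_4. A path has exactly one nontrivial symmetry — reversal — giving Aut(G) of order 2.

2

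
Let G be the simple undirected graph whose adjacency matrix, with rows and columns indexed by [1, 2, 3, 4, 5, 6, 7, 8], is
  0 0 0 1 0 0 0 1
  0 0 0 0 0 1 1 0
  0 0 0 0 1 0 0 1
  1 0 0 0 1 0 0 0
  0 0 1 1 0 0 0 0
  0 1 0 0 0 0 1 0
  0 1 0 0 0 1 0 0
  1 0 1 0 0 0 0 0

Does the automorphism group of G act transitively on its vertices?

No

G has two connected components, {1, 3, 4, 5, 8} and {2, 6, 7}; each is 2-regular, so G = C_5 ⊔ C_3. The orbit of 1 under Aut(G) is {1, 3, 4, 5, 8}, which does not contain 2, so G is not vertex-transitive.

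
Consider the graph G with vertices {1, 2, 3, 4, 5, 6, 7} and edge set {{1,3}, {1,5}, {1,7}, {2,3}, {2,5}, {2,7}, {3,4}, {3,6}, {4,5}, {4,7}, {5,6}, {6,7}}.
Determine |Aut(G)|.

The vertices split by degree into {3, 5, 7} (degree 4) and {1, 2, 4, 6} (degree 3); every edge runs between the two parts, so G is the complete bipartite graph K_{3,4}. The parts have unequal sizes, so no automorphism swaps them; each part is permuted independently, giving S_4 × S_3 of order 4!·3! = 144.

144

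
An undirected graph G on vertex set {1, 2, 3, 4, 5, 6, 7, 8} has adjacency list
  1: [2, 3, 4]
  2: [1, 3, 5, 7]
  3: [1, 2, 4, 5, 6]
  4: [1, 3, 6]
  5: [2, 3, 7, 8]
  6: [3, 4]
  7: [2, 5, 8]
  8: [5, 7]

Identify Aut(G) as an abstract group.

Degrees alone do not determine every vertex (e.g. 1 and 4 both have degree 3), but their neighbour-degree multisets differ: N(1) has degrees [3, 4, 5] while N(4) has degrees [2, 3, 5]. Repeating this refinement separates all vertices, so the only automorphism is the identity.

{e}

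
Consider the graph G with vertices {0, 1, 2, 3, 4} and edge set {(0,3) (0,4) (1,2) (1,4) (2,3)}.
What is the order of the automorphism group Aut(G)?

G is 2-regular and connected on 5 vertices, i.e. the cycle C_5. C_5 has 5 rotations and 5 reflections, so Aut(C_5) ≅ D_5 of order 10.

10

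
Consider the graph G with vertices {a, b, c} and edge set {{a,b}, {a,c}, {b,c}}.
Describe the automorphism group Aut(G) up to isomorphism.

All 3 vertices are pairwise adjacent: G = K_3. Any permutation of the 3 vertices preserves K_3, so Aut(K_3) = S_3 of order 3! = 6.

S_3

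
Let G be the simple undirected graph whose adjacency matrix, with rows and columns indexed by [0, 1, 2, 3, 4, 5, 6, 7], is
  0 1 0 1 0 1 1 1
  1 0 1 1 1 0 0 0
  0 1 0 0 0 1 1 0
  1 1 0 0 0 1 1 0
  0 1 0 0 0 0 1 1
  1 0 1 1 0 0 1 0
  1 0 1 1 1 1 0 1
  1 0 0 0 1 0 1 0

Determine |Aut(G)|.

Degrees alone do not determine every vertex (e.g. 1 and 3 both have degree 4), but their neighbour-degree multisets differ: N(1) has degrees [3, 3, 4, 5] while N(3) has degrees [4, 4, 5, 6]. Repeating this refinement separates all vertices, so the only automorphism is the identity.

1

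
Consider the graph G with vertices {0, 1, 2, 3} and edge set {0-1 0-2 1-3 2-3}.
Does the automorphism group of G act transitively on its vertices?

G is 2-regular and bipartite with parts {0, 3} and {1, 2} (each part is independent and every cross-pair is an edge), so G = K_{2,2}. Aut(K_{2,2}) is the wreath product S_2 ≀ Z_2: permute within each part, then optionally swap the parts; |Aut| = 2·(2!)² = 8. This group acts transitively on the 4 vertices.

Yes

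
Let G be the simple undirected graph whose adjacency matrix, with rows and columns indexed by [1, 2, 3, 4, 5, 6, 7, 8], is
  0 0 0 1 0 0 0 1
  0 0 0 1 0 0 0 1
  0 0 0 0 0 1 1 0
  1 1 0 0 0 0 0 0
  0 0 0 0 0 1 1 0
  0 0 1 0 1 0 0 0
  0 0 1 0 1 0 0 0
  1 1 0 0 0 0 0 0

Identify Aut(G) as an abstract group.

D_4 ≀ Z_2

G has two connected components, {1, 2, 4, 8} and {3, 5, 6, 7}; each is 2-regular, so G = C_4 ⊔ C_4. Aut of a disjoint union of two copies of C_4 is the wreath product D_4 ≀ Z_2, of order 2·8² = 128.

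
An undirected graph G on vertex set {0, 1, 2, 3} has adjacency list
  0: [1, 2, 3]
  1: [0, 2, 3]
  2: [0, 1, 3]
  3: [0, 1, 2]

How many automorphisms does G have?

All 4 vertices are pairwise adjacent: G = K_4. Any permutation of the 4 vertices preserves K_4, so Aut(K_4) = S_4 of order 4! = 24.

24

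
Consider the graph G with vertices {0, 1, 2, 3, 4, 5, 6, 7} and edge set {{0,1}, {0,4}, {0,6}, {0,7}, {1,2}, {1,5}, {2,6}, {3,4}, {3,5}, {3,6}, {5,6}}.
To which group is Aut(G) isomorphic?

The degree sequence is [4, 3, 2, 3, 2, 3, 4, 1]. Checking the degree-preserving permutations of the vertex set shows that none except the identity preserves every edge, so Aut(G) is trivial.

1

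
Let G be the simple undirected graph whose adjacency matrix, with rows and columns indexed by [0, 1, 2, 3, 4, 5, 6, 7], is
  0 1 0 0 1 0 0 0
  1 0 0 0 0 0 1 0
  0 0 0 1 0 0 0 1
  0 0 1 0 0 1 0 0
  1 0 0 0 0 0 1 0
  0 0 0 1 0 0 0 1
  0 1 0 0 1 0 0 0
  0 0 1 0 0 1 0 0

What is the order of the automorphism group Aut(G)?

G has two connected components, {2, 3, 5, 7} and {0, 1, 4, 6}; each is 2-regular, so G = C_4 ⊔ C_4. With two isomorphic components, Aut(G) = Aut(C_4) ≀ S_2 = (D_4 × D_4) ⋊ Z_2: permute each cycle by D_4, then optionally swap the two cycles. Order 2·(2·4)² = 128.

128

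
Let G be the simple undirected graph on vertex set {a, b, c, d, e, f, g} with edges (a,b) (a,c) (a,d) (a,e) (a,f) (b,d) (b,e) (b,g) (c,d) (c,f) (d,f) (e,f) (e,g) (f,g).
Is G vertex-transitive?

Automorphisms preserve degree, but G has vertices of degree 3 and vertices of degree 5; no automorphism maps one to the other, so G is not vertex-transitive.

No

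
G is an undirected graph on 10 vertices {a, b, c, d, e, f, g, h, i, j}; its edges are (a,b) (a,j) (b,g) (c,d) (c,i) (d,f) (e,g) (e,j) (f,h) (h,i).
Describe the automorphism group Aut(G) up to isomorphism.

D_5 ≀ Z_2

G has two connected components, {c, d, f, h, i} and {a, b, e, g, j}; each is 2-regular, so G = C_5 ⊔ C_5. With two isomorphic components, Aut(G) = Aut(C_5) ≀ S_2 = (D_5 × D_5) ⋊ Z_2: permute each cycle by D_5, then optionally swap the two cycles. Order 2·(2·5)² = 200.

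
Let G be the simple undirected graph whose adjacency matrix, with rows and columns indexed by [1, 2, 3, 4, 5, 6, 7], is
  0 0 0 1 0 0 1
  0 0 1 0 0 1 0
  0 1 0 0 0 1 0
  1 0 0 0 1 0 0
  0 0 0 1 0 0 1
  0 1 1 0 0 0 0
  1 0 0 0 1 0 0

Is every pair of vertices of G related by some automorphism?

G has two connected components, {1, 4, 5, 7} and {2, 3, 6}; each is 2-regular, so G = C_4 ⊔ C_3. The orbit of 1 under Aut(G) is {1, 4, 5, 7}, which does not contain 2, so G is not vertex-transitive.

No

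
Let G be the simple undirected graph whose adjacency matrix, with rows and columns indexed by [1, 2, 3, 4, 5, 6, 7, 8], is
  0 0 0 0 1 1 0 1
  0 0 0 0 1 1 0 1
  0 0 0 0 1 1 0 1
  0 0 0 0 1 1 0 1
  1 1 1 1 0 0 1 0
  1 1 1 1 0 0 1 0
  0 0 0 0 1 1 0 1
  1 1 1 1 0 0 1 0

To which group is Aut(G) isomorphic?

S_5 × S_3

The vertices split by degree into {5, 6, 8} (degree 5) and {1, 2, 3, 4, 7} (degree 3); every edge runs between the two parts, so G is the complete bipartite graph K_{3,5}. The parts have unequal sizes, so no automorphism swaps them; each part is permuted independently, giving S_5 × S_3 of order 5!·3! = 720.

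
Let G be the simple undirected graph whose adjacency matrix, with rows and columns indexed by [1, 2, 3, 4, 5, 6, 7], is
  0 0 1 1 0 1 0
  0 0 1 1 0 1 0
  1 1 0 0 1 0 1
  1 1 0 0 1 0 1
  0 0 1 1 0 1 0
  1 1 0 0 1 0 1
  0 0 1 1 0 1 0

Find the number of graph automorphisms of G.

The vertices split by degree into {3, 4, 6} (degree 4) and {1, 2, 5, 7} (degree 3); every edge runs between the two parts, so G is the complete bipartite graph K_{3,4}. Automorphisms preserve the bipartition setwise (since the parts differ in size) and act as S_4 × S_3 within it; |Aut| = 144.

144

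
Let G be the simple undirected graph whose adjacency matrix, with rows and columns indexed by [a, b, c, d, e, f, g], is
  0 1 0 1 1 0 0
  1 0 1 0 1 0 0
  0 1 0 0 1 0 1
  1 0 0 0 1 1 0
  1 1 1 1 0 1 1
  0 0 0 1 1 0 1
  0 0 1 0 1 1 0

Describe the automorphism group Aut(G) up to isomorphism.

Vertex e is the unique vertex of degree 6; the remaining 6 vertices each have degree 3 and induce a cycle, so G is the wheel on 7 vertices with hub e. With the hub fixed, the remaining symmetry is that of the rim cycle C_6, giving the dihedral group D_6.

the dihedral group of order 12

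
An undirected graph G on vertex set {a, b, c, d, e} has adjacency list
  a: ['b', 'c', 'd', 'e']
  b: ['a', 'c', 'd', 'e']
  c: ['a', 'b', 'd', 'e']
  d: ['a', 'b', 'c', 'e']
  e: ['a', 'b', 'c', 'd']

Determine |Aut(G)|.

120

Every vertex has degree 4, so G is the complete graph K_5. Every bijection on the vertex set is an automorphism of K_5; hence Aut(K_5) ≅ S_5, order 120.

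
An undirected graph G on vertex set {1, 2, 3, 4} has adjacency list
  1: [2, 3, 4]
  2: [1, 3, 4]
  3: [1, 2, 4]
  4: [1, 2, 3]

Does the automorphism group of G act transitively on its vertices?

Every vertex has degree 3, so G is the complete graph K_4. Every bijection on the vertex set is an automorphism of K_4; hence Aut(K_4) ≅ S_4, order 24. This group acts transitively on the 4 vertices.

Yes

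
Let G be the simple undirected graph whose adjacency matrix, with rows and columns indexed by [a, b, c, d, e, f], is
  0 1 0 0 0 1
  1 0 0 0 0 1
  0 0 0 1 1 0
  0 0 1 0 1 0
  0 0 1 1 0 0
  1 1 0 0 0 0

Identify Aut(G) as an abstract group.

G has two connected components, {c, d, e} and {a, b, f}; each is 2-regular, so G = C_3 ⊔ C_3. With two isomorphic components, Aut(G) = Aut(C_3) ≀ S_2 = (D_3 × D_3) ⋊ Z_2: permute each cycle by D_3, then optionally swap the two cycles. Order 2·(2·3)² = 72.

D_3 ≀ Z_2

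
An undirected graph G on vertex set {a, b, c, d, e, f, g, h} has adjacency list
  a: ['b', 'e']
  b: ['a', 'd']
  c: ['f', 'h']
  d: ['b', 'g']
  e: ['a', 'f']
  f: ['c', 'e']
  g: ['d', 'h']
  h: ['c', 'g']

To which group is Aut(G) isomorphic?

G is 2-regular and connected on 8 vertices, i.e. the cycle C_8. The automorphisms of the 8-cycle are exactly the symmetries of a regular 8-gon: the dihedral group D_8, |D_8| = 16.

the dihedral group of order 16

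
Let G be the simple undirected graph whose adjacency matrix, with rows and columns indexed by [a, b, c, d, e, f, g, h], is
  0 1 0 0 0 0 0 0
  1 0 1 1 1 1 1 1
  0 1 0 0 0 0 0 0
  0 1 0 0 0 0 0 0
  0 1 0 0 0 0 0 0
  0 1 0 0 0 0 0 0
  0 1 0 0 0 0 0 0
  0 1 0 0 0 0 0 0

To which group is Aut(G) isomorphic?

Vertex b has degree 7 and every other vertex has degree 1, so G is the star K_{1,7} with centre b. The 7 leaves are pairwise interchangeable while the centre is fixed, giving Aut(G) = S_7.

the symmetric group on 7 letters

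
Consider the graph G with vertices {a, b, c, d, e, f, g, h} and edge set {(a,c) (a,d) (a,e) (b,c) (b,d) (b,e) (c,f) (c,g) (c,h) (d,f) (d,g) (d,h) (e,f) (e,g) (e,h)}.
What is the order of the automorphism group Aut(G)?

The vertices split by degree into {c, d, e} (degree 5) and {a, b, f, g, h} (degree 3); every edge runs between the two parts, so G is the complete bipartite graph K_{3,5}. The parts have unequal sizes, so no automorphism swaps them; each part is permuted independently, giving S_5 × S_3 of order 5!·3! = 720.

720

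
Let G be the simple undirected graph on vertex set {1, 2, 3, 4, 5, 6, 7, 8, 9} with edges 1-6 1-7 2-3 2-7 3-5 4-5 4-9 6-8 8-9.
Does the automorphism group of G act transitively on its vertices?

Yes

Every vertex has degree 2 and the graph is connected, so G is the 9-cycle C_9. The automorphisms of the 9-cycle are exactly the symmetries of a regular 9-gon: the dihedral group D_9, |D_9| = 18. This group acts transitively on the 9 vertices.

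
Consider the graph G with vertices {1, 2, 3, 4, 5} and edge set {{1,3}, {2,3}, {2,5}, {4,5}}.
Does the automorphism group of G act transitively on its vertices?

No

Automorphisms preserve degree, but G has vertices of degree 1 and vertices of degree 2; no automorphism maps one to the other, so G is not vertex-transitive.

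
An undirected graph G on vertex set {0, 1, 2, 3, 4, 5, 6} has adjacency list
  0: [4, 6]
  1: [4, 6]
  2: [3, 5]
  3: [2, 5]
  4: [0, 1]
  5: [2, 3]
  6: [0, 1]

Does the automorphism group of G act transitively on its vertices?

No

G has two connected components, {0, 1, 4, 6} and {2, 3, 5}; each is 2-regular, so G = C_4 ⊔ C_3. The orbit of 0 under Aut(G) is {0, 1, 4, 6}, which does not contain 2, so G is not vertex-transitive.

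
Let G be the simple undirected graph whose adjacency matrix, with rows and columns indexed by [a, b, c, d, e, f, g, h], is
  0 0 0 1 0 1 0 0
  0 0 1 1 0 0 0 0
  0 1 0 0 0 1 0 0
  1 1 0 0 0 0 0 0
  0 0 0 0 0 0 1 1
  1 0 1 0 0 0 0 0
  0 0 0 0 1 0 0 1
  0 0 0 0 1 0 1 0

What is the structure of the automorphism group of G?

G has two connected components, {a, b, c, d, f} and {e, g, h}; each is 2-regular, so G = C_5 ⊔ C_3. The components are non-isomorphic (different sizes), so Aut(G) = Aut(C_3) × Aut(C_5) = D_3 × D_5 of order 6·10 = 60.

D_3 × D_5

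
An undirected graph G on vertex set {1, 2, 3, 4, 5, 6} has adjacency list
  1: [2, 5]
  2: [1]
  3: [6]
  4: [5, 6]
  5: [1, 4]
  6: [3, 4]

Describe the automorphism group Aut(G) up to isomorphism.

Z_2

The degree sequence is [2, 1, 1, 2, 2, 2]; the two degree-1 vertices 2 and 3 are the ends of a path, so G = P_6. A path has exactly one nontrivial symmetry — reversal — giving Aut(G) of order 2.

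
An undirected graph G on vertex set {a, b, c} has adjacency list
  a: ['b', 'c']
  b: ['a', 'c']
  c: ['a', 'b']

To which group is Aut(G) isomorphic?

Every vertex has degree 2, so G is the complete graph K_3. Any permutation of the 3 vertices preserves K_3, so Aut(K_3) = S_3 of order 3! = 6.

S_3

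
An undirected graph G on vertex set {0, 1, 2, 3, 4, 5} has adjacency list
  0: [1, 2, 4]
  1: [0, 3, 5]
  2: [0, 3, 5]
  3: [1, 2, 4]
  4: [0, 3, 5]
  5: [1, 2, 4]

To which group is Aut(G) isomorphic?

(S_3 × S_3) ⋊ Z_2

G is 3-regular and bipartite with parts {0, 3, 5} and {1, 2, 4} (each part is independent and every cross-pair is an edge), so G = K_{3,3}. Each part can be permuted independently (S_3 × S_3) and the two equal-size parts can also be swapped, giving (S_3 × S_3) ⋊ Z_2 of order 2·(3!)² = 72.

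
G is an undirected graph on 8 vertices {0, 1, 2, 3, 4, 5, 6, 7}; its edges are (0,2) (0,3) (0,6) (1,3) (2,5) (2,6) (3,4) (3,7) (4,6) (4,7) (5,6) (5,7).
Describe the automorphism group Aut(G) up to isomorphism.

The degree sequence is [3, 1, 3, 4, 3, 3, 4, 3]. Checking the degree-preserving permutations of the vertex set shows that none except the identity preserves every edge, so Aut(G) is trivial.

the trivial group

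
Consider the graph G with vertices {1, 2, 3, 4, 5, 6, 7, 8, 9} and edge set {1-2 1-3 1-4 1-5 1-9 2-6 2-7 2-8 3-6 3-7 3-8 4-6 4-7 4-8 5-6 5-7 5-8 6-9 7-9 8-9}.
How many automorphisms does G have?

2880

The vertices split by degree into {1, 6, 7, 8} (degree 5) and {2, 3, 4, 5, 9} (degree 4); every edge runs between the two parts, so G is the complete bipartite graph K_{4,5}. The parts have unequal sizes, so no automorphism swaps them; each part is permuted independently, giving S_5 × S_4 of order 5!·4! = 2880.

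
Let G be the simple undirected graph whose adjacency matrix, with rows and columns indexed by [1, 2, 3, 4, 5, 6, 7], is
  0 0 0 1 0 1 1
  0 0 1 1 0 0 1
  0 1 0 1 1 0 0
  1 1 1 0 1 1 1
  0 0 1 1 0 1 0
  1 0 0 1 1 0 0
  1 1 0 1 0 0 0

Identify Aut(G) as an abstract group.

Vertex 4 is the unique vertex of degree 6; the remaining 6 vertices each have degree 3 and induce a cycle, so G is the wheel on 7 vertices with hub 4. With the hub fixed, the remaining symmetry is that of the rim cycle C_6, giving the dihedral group D_6.

D_6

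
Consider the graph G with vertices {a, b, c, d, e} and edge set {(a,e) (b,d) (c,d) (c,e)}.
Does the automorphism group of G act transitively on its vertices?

No

Automorphisms preserve degree, but G has vertices of degree 1 and vertices of degree 2; no automorphism maps one to the other, so G is not vertex-transitive.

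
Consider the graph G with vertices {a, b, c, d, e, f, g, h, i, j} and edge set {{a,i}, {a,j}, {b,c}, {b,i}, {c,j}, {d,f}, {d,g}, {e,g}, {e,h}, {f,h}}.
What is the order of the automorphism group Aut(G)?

200

G has two connected components, {a, b, c, i, j} and {d, e, f, g, h}; each is 2-regular, so G = C_5 ⊔ C_5. With two isomorphic components, Aut(G) = Aut(C_5) ≀ S_2 = (D_5 × D_5) ⋊ Z_2: permute each cycle by D_5, then optionally swap the two cycles. Order 2·(2·5)² = 200.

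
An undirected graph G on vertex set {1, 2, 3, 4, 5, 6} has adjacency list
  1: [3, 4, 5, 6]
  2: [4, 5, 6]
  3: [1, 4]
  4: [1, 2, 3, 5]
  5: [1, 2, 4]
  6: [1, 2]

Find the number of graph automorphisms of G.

Degrees alone do not determine every vertex (e.g. 1 and 4 both have degree 4), but their neighbour-degree multisets differ: N(1) has degrees [2, 2, 3, 4] while N(4) has degrees [2, 3, 3, 4]. Repeating this refinement separates all vertices, so the only automorphism is the identity.

1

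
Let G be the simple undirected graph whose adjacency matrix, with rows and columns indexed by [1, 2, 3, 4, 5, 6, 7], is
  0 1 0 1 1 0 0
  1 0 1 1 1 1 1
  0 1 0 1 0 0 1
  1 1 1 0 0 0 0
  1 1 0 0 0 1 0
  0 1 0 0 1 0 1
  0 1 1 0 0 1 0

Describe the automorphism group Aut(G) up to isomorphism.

the dihedral group of order 12

Vertex 2 is the unique vertex of degree 6; the remaining 6 vertices each have degree 3 and induce a cycle, so G is the wheel on 7 vertices with hub 2. Every automorphism fixes the hub and acts on the rim 6-cycle, so Aut(G) ≅ Aut(C_6) = D_6 of order 12.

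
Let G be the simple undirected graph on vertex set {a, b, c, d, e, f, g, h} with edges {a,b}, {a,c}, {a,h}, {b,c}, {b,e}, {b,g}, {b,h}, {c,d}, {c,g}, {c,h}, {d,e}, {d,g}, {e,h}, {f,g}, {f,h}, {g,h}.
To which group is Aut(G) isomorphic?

1

The degree sequence is [3, 5, 5, 3, 3, 2, 5, 6]. Checking the degree-preserving permutations of the vertex set shows that none except the identity preserves every edge, so Aut(G) is trivial.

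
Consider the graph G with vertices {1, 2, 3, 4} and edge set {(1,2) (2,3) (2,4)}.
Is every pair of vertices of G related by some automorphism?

No

Vertex 2 is the only vertex of degree 3, so every automorphism fixes it; G is not vertex-transitive.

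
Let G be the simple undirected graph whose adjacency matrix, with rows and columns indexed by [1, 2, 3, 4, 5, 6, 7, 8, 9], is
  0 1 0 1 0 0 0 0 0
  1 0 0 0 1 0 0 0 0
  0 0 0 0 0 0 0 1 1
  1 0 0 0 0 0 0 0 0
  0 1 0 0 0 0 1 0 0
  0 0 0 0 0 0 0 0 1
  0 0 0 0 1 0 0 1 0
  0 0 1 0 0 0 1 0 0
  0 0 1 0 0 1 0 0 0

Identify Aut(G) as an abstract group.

C_2

The degree sequence is [2, 2, 2, 1, 2, 1, 2, 2, 2]; the two degree-1 vertices 4 and 6 are the ends of a path, so G = P_9. The only nontrivial automorphism of a path is the end-to-end reflection, so Aut(G) ≅ Z_2.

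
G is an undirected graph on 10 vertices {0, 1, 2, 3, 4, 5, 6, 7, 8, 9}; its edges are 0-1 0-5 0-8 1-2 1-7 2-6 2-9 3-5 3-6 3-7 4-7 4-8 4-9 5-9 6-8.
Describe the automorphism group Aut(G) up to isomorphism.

G is 3-regular on 10 vertices with no triangles and no 4-cycles (girth 5): this is the Petersen graph. It is a classical fact that the Petersen graph has automorphism group S_5 (order 120), arising from its description as the Kneser graph K(5,2).

the symmetric group S_5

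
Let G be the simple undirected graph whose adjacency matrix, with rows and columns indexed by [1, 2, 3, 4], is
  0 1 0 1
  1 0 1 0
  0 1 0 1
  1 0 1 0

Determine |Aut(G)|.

8

G is 2-regular and connected on 4 vertices, i.e. the cycle C_4. The automorphisms of the 4-cycle are exactly the symmetries of a regular 4-gon: the dihedral group D_4, |D_4| = 8.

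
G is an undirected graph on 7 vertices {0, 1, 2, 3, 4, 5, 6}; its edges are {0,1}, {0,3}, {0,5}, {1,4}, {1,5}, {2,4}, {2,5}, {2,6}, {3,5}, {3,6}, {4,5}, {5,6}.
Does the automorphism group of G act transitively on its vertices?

Vertex 5 is the only vertex of degree 6, so every automorphism fixes it; G is not vertex-transitive.

No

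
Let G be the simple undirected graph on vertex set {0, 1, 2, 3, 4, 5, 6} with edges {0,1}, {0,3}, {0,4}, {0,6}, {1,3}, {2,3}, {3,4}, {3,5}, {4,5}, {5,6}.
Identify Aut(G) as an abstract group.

{e}

Degrees alone do not determine every vertex (e.g. 1 and 6 both have degree 2), but their neighbour-degree multisets differ: N(1) has degrees [4, 5] while N(6) has degrees [3, 4]. Repeating this refinement separates all vertices, so the only automorphism is the identity.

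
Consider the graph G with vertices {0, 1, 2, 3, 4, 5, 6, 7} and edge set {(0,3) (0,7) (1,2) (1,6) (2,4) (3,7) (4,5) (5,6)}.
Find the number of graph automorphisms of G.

G has two connected components, {1, 2, 4, 5, 6} and {0, 3, 7}; each is 2-regular, so G = C_5 ⊔ C_3. The components are non-isomorphic (different sizes), so Aut(G) = Aut(C_5) × Aut(C_3) = D_5 × D_3 of order 10·6 = 60.

60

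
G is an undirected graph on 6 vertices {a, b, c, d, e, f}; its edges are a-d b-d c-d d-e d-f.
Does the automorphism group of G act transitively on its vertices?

No

Vertex d is the only vertex of degree 5, so every automorphism fixes it; G is not vertex-transitive.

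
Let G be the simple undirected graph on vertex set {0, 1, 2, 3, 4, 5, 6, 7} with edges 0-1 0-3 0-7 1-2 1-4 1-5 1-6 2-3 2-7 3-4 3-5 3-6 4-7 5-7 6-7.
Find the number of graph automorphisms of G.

720

The vertices split by degree into {1, 3, 7} (degree 5) and {0, 2, 4, 5, 6} (degree 3); every edge runs between the two parts, so G is the complete bipartite graph K_{3,5}. Automorphisms preserve the bipartition setwise (since the parts differ in size) and act as S_3 × S_5 within it; |Aut| = 720.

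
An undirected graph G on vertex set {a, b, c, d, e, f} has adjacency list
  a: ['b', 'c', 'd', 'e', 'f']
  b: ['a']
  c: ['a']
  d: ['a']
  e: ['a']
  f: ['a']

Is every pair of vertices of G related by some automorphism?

Vertex a is the only vertex of degree 5, so every automorphism fixes it; G is not vertex-transitive.

No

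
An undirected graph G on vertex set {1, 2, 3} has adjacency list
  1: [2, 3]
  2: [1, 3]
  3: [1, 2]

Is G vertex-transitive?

All 3 vertices are pairwise adjacent: G = K_3. Any permutation of the 3 vertices preserves K_3, so Aut(K_3) = S_3 of order 3! = 6. Under this action every vertex can be carried to every other, so G is vertex-transitive.

Yes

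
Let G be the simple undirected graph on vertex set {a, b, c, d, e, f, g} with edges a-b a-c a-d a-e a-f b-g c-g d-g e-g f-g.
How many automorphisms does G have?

The vertices split by degree into {a, g} (degree 5) and {b, c, d, e, f} (degree 2); every edge runs between the two parts, so G is the complete bipartite graph K_{2,5}. Automorphisms preserve the bipartition setwise (since the parts differ in size) and act as S_2 × S_5 within it; |Aut| = 240.

240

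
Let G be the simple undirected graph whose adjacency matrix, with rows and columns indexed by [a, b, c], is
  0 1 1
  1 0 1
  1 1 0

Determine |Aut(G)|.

6

Every vertex has degree 2, so G is the complete graph K_3. Any permutation of the 3 vertices preserves K_3, so Aut(K_3) = S_3 of order 3! = 6.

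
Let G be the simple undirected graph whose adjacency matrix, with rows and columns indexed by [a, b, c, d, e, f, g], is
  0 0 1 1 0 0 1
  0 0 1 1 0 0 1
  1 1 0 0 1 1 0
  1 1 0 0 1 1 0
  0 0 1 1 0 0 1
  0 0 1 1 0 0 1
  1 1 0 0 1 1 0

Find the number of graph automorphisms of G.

144

The vertices split by degree into {c, d, g} (degree 4) and {a, b, e, f} (degree 3); every edge runs between the two parts, so G is the complete bipartite graph K_{3,4}. The parts have unequal sizes, so no automorphism swaps them; each part is permuted independently, giving S_4 × S_3 of order 4!·3! = 144.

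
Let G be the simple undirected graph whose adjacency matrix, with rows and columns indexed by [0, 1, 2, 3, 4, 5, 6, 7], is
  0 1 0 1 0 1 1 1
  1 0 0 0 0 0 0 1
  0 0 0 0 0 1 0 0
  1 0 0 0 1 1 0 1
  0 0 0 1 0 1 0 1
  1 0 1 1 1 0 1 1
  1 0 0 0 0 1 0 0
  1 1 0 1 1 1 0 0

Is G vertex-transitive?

Vertex 2 is the only vertex of degree 1, so every automorphism fixes it; G is not vertex-transitive.

No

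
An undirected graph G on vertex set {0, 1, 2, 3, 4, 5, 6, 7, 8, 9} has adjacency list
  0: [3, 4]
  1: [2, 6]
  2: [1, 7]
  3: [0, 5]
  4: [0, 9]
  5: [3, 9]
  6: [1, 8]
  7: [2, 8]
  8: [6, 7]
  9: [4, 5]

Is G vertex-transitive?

Yes

G has two connected components, {1, 2, 6, 7, 8} and {0, 3, 4, 5, 9}; each is 2-regular, so G = C_5 ⊔ C_5. With two isomorphic components, Aut(G) = Aut(C_5) ≀ S_2 = (D_5 × D_5) ⋊ Z_2: permute each cycle by D_5, then optionally swap the two cycles. Order 2·(2·5)² = 200. This group acts transitively on the 10 vertices.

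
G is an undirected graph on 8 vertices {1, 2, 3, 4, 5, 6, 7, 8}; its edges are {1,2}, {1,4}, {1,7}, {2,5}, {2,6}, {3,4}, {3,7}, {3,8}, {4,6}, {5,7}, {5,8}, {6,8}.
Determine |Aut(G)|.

48

G is 3-regular and bipartite on 2^3 = 8 vertices with girth 4; it is the hypercube graph Q_3. Aut(Q_3) consists of the signed permutations of the 3 coordinate axes: 3! permutations times 2^3 sign flips, so |Aut| = 2^3·3! = 48.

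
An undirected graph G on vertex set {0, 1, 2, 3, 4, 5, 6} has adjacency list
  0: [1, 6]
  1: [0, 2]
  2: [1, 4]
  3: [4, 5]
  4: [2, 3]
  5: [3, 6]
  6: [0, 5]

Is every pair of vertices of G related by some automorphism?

Yes

G is 2-regular and connected on 7 vertices, i.e. the cycle C_7. C_7 has 7 rotations and 7 reflections, so Aut(C_7) ≅ D_7 of order 14. Under this action every vertex can be carried to every other, so G is vertex-transitive.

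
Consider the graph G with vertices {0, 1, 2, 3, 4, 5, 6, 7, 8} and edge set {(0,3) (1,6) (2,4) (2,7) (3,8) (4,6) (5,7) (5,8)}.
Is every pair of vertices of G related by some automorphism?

No

Automorphisms preserve degree, but G has vertices of degree 1 and vertices of degree 2; no automorphism maps one to the other, so G is not vertex-transitive.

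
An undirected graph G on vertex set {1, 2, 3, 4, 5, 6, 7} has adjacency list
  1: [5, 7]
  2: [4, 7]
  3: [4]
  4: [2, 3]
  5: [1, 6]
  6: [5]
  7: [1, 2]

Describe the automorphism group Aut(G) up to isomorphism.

The degree sequence is [2, 2, 1, 2, 2, 1, 2]; the two degree-1 vertices 3 and 6 are the ends of a path, so G = P_7. A path has exactly one nontrivial symmetry — reversal — giving Aut(G) of order 2.

C_2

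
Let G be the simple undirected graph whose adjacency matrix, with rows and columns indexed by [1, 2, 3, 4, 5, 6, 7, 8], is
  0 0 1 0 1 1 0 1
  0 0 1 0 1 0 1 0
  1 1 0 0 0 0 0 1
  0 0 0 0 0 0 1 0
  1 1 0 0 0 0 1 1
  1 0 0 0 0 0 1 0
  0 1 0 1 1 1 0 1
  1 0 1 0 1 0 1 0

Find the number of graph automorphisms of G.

The degree sequence is [4, 3, 3, 1, 4, 2, 5, 4]. Checking the degree-preserving permutations of the vertex set shows that none except the identity preserves every edge, so Aut(G) is trivial.

1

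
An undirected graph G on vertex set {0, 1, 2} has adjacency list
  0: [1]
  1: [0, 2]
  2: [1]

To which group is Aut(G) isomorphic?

the cyclic group of order 2

The degree sequence is [1, 2, 1]; the two degree-1 vertices 0 and 2 are the ends of a path, so G = P_3. The only nontrivial automorphism of a path is the end-to-end reflection, so Aut(G) ≅ Z_2.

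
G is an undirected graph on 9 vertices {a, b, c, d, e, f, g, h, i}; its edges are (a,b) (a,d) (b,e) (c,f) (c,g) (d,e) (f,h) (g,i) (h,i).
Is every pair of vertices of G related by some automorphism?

No

G has two connected components, {c, f, g, h, i} and {a, b, d, e}; each is 2-regular, so G = C_5 ⊔ C_4. The orbit of a under Aut(G) is {a, b, d, e}, which does not contain c, so G is not vertex-transitive.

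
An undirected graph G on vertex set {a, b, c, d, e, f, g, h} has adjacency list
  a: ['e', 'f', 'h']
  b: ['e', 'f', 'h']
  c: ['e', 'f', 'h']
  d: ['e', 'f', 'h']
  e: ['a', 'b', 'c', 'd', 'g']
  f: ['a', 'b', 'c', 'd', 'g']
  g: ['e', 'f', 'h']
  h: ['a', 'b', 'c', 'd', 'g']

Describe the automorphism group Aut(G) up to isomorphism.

The vertices split by degree into {e, f, h} (degree 5) and {a, b, c, d, g} (degree 3); every edge runs between the two parts, so G is the complete bipartite graph K_{3,5}. Automorphisms preserve the bipartition setwise (since the parts differ in size) and act as S_3 × S_5 within it; |Aut| = 720.

S_3 × S_5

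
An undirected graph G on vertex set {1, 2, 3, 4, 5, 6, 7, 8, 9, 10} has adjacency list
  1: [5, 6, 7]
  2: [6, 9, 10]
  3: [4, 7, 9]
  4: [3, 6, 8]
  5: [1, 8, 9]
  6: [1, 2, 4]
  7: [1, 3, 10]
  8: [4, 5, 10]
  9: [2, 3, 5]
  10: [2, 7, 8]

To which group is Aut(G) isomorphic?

G is 3-regular on 10 vertices with no triangles and no 4-cycles (girth 5): this is the Petersen graph. Viewing the Petersen graph as the Kneser graph K(5,2) — vertices are 2-subsets of {1,…,5}, edges join disjoint pairs — its automorphisms are exactly the permutations of the 5-element set, so Aut ≅ S_5 of order 120.

S_5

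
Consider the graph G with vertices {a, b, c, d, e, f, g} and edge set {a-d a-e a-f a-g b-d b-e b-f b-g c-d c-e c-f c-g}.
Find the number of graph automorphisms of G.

The vertices split by degree into {a, b, c} (degree 4) and {d, e, f, g} (degree 3); every edge runs between the two parts, so G is the complete bipartite graph K_{3,4}. The parts have unequal sizes, so no automorphism swaps them; each part is permuted independently, giving S_3 × S_4 of order 3!·4! = 144.

144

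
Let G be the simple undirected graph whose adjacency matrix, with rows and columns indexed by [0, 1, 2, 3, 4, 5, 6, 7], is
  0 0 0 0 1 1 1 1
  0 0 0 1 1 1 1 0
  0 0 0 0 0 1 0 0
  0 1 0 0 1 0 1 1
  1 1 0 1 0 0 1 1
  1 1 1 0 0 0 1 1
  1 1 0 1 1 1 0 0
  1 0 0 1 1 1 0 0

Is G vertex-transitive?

No

Vertex 2 is the only vertex of degree 1, so every automorphism fixes it; G is not vertex-transitive.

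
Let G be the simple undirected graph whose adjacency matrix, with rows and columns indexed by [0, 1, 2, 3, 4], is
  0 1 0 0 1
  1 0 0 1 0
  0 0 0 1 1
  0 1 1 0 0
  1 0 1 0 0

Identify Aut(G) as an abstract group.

Every vertex has degree 2 and the graph is connected, so G is the 5-cycle C_5. The automorphisms of the 5-cycle are exactly the symmetries of a regular 5-gon: the dihedral group D_5, |D_5| = 10.

D_5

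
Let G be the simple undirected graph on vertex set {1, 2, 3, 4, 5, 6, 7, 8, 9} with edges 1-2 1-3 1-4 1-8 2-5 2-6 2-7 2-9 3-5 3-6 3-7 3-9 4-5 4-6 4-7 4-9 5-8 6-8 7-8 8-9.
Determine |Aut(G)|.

The vertices split by degree into {2, 3, 4, 8} (degree 5) and {1, 5, 6, 7, 9} (degree 4); every edge runs between the two parts, so G is the complete bipartite graph K_{4,5}. Automorphisms preserve the bipartition setwise (since the parts differ in size) and act as S_4 × S_5 within it; |Aut| = 2880.

2880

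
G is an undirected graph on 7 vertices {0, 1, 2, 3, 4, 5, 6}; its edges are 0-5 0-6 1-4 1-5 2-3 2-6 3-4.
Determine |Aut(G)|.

14

Every vertex has degree 2 and the graph is connected, so G is the 7-cycle C_7. C_7 has 7 rotations and 7 reflections, so Aut(C_7) ≅ D_7 of order 14.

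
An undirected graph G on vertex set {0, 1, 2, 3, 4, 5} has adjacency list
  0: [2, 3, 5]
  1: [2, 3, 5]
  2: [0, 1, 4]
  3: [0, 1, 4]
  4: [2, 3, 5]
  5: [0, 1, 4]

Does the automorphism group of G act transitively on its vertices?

G is 3-regular and bipartite with parts {0, 1, 4} and {2, 3, 5} (each part is independent and every cross-pair is an edge), so G = K_{3,3}. Each part can be permuted independently (S_3 × S_3) and the two equal-size parts can also be swapped, giving (S_3 × S_3) ⋊ Z_2 of order 2·(3!)² = 72. Under this action every vertex can be carried to every other, so G is vertex-transitive.

Yes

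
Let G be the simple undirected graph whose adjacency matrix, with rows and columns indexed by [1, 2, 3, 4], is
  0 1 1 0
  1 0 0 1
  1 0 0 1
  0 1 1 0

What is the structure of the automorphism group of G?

S_2 ≀ Z_2

G is 2-regular and bipartite with parts {1, 4} and {2, 3} (each part is independent and every cross-pair is an edge), so G = K_{2,2}. Each part can be permuted independently (S_2 × S_2) and the two equal-size parts can also be swapped, giving (S_2 × S_2) ⋊ Z_2 of order 2·(2!)² = 8.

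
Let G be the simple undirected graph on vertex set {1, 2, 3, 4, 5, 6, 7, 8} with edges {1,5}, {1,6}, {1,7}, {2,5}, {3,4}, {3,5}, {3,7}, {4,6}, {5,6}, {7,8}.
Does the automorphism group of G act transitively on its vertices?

Vertex 4 is the only vertex of degree 2, so every automorphism fixes it; G is not vertex-transitive.

No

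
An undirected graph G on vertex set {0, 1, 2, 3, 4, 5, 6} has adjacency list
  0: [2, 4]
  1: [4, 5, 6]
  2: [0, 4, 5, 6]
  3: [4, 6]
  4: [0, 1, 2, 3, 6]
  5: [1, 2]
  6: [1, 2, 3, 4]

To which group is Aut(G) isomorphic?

1

The degree sequence is [2, 3, 4, 2, 5, 2, 4]. Checking the degree-preserving permutations of the vertex set shows that none except the identity preserves every edge, so Aut(G) is trivial.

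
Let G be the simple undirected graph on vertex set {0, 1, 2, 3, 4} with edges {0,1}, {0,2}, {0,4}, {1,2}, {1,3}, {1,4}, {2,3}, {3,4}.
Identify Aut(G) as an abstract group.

Vertex 1 is the unique vertex of degree 4; the remaining 4 vertices each have degree 3 and induce a cycle, so G is the wheel on 5 vertices with hub 1. With the hub fixed, the remaining symmetry is that of the rim cycle C_4, giving the dihedral group D_4.

the dihedral group of order 8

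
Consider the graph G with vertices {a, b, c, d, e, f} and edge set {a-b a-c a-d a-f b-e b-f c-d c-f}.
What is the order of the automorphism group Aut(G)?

1

Degrees alone do not determine every vertex (e.g. b and c both have degree 3), but their neighbour-degree multisets differ: N(b) has degrees [1, 3, 4] while N(c) has degrees [2, 3, 4]. Repeating this refinement separates all vertices, so the only automorphism is the identity.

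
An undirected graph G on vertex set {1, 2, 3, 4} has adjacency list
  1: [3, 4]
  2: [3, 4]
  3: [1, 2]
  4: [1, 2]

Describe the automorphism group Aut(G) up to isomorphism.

the dihedral group of order 8

G is 2-regular and bipartite on 2^2 = 4 vertices with girth 4; it is the hypercube graph Q_2. The symmetry group of the 2-cube is the hyperoctahedral group B_2 = Z_2 ≀ S_2, of order 2^2·2! = 8.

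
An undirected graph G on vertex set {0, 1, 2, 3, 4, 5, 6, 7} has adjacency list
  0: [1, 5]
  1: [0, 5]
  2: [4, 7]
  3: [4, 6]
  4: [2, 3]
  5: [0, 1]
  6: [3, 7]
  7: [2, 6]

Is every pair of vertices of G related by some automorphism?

G has two connected components, {2, 3, 4, 6, 7} and {0, 1, 5}; each is 2-regular, so G = C_5 ⊔ C_3. The orbit of 0 under Aut(G) is {0, 1, 5}, which does not contain 2, so G is not vertex-transitive.

No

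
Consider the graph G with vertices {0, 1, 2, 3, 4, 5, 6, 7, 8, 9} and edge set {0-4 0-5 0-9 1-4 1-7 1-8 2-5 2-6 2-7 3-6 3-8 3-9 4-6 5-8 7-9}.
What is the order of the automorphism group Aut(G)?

120

G is 3-regular on 10 vertices with no triangles and no 4-cycles (girth 5): this is the Petersen graph. Viewing the Petersen graph as the Kneser graph K(5,2) — vertices are 2-subsets of {1,…,5}, edges join disjoint pairs — its automorphisms are exactly the permutations of the 5-element set, so Aut ≅ S_5 of order 120.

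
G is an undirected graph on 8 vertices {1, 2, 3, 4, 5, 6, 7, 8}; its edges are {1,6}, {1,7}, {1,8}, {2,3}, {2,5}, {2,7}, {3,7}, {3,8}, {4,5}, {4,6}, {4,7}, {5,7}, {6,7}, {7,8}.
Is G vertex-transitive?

Vertex 7 is the only vertex of degree 7, so every automorphism fixes it; G is not vertex-transitive.

No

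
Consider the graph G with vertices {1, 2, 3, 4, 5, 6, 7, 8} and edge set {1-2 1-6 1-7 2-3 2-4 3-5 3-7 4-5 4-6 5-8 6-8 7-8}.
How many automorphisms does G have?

G is 3-regular and bipartite on 2^3 = 8 vertices with girth 4; it is the hypercube graph Q_3. Aut(Q_3) consists of the signed permutations of the 3 coordinate axes: 3! permutations times 2^3 sign flips, so |Aut| = 2^3·3! = 48.

48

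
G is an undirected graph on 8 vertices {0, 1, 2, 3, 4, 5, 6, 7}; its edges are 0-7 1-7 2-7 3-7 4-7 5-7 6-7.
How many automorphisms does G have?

Vertex 7 has degree 7 and every other vertex has degree 1, so G is the star K_{1,7} with centre 7. Any automorphism fixes the centre and permutes the 7 leaves freely, so Aut(G) ≅ S_7 of order 7! = 5040.

5040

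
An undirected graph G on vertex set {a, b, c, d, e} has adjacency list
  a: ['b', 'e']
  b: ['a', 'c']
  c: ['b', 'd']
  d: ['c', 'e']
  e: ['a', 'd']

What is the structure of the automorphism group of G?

G is 2-regular and connected on 5 vertices, i.e. the cycle C_5. C_5 has 5 rotations and 5 reflections, so Aut(C_5) ≅ D_5 of order 10.

the dihedral group of order 10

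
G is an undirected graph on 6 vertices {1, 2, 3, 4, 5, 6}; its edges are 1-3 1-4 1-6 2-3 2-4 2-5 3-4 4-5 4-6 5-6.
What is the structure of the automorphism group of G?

Vertex 4 is the unique vertex of degree 5; the remaining 5 vertices each have degree 3 and induce a cycle, so G is the wheel on 6 vertices with hub 4. With the hub fixed, the remaining symmetry is that of the rim cycle C_5, giving the dihedral group D_5.

the dihedral group of order 10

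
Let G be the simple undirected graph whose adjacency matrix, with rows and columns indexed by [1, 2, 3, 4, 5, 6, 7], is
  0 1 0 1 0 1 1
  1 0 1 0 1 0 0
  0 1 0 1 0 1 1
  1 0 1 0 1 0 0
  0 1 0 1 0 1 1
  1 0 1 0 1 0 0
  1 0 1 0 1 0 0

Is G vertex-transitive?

Automorphisms preserve degree, but G has vertices of degree 3 and vertices of degree 4; no automorphism maps one to the other, so G is not vertex-transitive.

No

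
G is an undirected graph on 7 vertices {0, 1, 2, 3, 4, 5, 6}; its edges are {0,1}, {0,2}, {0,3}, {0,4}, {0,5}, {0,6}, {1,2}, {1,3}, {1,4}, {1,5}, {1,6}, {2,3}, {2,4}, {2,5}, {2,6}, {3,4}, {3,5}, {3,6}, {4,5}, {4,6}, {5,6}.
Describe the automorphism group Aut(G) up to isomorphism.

Every vertex has degree 6, so G is the complete graph K_7. Every bijection on the vertex set is an automorphism of K_7; hence Aut(K_7) ≅ S_7, order 5040.

S_7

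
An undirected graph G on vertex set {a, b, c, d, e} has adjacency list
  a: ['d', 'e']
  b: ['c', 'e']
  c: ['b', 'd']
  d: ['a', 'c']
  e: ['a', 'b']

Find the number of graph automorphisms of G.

10

Every vertex has degree 2 and the graph is connected, so G is the 5-cycle C_5. C_5 has 5 rotations and 5 reflections, so Aut(C_5) ≅ D_5 of order 10.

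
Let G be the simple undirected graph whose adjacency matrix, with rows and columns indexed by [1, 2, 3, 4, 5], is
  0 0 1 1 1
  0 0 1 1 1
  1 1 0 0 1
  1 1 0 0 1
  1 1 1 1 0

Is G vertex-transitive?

No

Vertex 5 is the only vertex of degree 4, so every automorphism fixes it; G is not vertex-transitive.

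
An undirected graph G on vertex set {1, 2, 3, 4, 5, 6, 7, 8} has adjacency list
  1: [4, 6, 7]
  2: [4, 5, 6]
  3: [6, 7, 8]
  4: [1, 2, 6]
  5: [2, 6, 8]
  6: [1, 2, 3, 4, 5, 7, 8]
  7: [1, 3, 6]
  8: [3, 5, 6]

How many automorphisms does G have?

Vertex 6 is the unique vertex of degree 7; the remaining 7 vertices each have degree 3 and induce a cycle, so G is the wheel on 8 vertices with hub 6. With the hub fixed, the remaining symmetry is that of the rim cycle C_7, giving the dihedral group D_7.

14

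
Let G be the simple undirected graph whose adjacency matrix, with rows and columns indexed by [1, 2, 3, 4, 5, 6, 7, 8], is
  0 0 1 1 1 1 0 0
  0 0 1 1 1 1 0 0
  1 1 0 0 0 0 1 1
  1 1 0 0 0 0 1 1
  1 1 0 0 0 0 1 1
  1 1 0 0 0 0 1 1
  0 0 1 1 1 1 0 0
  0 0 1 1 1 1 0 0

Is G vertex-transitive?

Yes

G is 4-regular and bipartite with parts {3, 4, 5, 6} and {1, 2, 7, 8} (each part is independent and every cross-pair is an edge), so G = K_{4,4}. Aut(K_{4,4}) is the wreath product S_4 ≀ Z_2: permute within each part, then optionally swap the parts; |Aut| = 2·(4!)² = 1152. Under this action every vertex can be carried to every other, so G is vertex-transitive.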